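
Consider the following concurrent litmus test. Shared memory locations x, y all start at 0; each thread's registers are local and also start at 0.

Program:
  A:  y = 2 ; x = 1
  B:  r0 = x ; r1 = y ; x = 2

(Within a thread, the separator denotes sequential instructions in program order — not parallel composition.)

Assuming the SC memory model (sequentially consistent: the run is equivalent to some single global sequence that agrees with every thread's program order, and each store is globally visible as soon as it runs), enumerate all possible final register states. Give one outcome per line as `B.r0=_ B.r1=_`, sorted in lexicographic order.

B.r0=0 B.r1=0
B.r0=0 B.r1=2
B.r0=1 B.r1=2

outcome vector order: (B.r0,B.r1)
|SC outcomes| = 3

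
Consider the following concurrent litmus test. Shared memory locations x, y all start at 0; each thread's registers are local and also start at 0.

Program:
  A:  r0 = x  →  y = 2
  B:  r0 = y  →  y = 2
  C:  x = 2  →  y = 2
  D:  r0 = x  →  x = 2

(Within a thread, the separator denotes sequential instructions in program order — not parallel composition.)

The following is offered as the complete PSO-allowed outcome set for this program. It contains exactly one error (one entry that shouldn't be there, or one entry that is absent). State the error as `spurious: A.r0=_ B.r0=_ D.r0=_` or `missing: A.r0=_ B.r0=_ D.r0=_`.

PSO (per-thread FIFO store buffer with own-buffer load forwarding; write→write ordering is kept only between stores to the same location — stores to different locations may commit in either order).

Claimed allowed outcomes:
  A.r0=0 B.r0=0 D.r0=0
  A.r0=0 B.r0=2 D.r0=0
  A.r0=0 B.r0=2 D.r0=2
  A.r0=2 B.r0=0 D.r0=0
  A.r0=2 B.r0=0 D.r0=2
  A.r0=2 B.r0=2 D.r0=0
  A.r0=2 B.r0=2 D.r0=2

missing: A.r0=0 B.r0=0 D.r0=2

outcome vector order: (A.r0,B.r0,D.r0)
under PSO → 0/0/0, 0/0/2, 0/2/0, 0/2/2, 2/0/0, 2/0/2, 2/2/0, 2/2/2
PSO∖claimed = {0/0/2}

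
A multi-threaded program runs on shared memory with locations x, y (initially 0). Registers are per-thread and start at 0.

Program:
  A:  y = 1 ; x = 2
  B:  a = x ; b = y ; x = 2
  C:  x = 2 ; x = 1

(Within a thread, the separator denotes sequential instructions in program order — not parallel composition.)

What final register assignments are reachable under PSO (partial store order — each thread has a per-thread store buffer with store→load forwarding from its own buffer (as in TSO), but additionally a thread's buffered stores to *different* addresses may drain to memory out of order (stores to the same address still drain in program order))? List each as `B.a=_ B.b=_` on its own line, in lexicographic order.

B.a=0 B.b=0
B.a=0 B.b=1
B.a=1 B.b=0
B.a=1 B.b=1
B.a=2 B.b=0
B.a=2 B.b=1

outcome vector order: (B.a,B.b)
|PSO outcomes| = 6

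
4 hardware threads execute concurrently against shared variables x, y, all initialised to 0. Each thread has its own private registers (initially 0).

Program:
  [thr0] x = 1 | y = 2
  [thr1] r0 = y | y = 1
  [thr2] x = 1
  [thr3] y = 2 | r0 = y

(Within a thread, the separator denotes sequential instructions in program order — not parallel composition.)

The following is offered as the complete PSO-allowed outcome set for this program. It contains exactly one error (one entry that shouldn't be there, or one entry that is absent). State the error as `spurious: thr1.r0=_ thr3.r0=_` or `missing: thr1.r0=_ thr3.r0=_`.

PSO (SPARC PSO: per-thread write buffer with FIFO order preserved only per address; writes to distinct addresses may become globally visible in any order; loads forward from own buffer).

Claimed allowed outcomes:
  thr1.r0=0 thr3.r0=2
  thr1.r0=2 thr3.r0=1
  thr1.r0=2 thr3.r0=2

outcome vector order: (thr1.r0,thr3.r0)
PSO (4): 0/1, 0/2, 2/1, 2/2
PSO∖claimed = {0/1}

missing: thr1.r0=0 thr3.r0=1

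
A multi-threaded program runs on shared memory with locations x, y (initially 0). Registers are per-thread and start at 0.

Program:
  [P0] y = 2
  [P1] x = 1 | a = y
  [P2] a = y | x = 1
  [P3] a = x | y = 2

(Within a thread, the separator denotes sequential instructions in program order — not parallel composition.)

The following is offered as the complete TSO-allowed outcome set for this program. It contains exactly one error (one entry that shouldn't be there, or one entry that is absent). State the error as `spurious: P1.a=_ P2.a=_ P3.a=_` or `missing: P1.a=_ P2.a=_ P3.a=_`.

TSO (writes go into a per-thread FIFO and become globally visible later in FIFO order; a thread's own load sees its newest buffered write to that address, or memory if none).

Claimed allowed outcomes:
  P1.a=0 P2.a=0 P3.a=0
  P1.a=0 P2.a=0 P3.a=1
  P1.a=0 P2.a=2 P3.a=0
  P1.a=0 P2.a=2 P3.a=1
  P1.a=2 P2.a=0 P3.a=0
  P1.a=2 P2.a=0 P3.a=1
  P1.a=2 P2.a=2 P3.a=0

missing: P1.a=2 P2.a=2 P3.a=1

outcome vector order: (P1.a,P2.a,P3.a)
TSO (8): <0 0 0>; <0 0 1>; <0 2 0>; <0 2 1>; <2 0 0>; <2 0 1>; <2 2 0>; <2 2 1>
TSO∖claimed = {<2 2 1>}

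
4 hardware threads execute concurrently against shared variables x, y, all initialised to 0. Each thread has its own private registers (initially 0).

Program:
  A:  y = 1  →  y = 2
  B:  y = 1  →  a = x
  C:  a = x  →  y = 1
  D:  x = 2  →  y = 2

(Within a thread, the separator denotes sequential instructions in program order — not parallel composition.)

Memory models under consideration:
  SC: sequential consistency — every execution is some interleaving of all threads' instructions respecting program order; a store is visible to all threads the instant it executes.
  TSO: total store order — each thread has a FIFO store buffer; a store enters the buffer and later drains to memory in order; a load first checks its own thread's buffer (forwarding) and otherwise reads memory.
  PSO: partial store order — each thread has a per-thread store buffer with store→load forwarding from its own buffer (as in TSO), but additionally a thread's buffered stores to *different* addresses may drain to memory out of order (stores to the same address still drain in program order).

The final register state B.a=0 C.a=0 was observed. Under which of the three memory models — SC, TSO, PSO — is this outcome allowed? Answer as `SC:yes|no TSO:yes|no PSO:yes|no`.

SC:yes TSO:yes PSO:yes

outcome vector order: (B.a,C.a)
SC: 4 outcomes — {<0 0>, <0 2>, <2 0>, <2 2>}
TSO: 4 outcomes — {<0 0>, <0 2>, <2 0>, <2 2>}
PSO: 4 outcomes — {<0 0>, <0 2>, <2 0>, <2 2>}
target <0 0> ∈ {SC,TSO,PSO}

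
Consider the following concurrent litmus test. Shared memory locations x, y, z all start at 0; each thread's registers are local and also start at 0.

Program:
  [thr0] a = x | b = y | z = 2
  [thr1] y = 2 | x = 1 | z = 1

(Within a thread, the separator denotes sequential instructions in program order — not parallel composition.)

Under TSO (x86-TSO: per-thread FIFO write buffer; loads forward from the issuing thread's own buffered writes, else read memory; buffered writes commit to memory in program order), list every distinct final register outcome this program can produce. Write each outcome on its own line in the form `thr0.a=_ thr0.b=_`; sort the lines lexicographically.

outcome vector order: (thr0.a,thr0.b)
|TSO outcomes| = 3

thr0.a=0 thr0.b=0
thr0.a=0 thr0.b=2
thr0.a=1 thr0.b=2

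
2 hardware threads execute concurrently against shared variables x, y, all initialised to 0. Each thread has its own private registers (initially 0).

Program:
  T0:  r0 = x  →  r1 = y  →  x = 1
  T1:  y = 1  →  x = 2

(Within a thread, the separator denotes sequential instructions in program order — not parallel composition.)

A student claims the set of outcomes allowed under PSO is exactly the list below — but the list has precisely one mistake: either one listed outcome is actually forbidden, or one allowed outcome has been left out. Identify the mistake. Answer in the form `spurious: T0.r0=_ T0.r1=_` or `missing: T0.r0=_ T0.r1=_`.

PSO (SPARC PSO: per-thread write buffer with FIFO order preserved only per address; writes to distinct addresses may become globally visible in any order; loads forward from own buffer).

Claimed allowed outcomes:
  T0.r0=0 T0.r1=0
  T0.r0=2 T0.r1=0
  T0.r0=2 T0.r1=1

missing: T0.r0=0 T0.r1=1

outcome vector order: (T0.r0,T0.r1)
PSO (4): <0 0>; <0 1>; <2 0>; <2 1>
PSO∖claimed = {<0 1>}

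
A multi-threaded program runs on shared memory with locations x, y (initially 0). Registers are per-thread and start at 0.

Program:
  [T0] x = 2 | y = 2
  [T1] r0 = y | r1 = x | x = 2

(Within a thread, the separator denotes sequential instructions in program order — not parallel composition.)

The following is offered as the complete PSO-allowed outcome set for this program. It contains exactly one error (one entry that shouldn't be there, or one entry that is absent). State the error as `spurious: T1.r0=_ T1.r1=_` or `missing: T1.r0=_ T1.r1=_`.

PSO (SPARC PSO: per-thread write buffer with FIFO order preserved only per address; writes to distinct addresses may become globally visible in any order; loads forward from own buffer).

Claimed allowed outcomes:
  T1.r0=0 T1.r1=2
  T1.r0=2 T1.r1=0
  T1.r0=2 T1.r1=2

outcome vector order: (T1.r0,T1.r1)
PSO (4): <0 0>; <0 2>; <2 0>; <2 2>
PSO∖claimed = {<0 0>}

missing: T1.r0=0 T1.r1=0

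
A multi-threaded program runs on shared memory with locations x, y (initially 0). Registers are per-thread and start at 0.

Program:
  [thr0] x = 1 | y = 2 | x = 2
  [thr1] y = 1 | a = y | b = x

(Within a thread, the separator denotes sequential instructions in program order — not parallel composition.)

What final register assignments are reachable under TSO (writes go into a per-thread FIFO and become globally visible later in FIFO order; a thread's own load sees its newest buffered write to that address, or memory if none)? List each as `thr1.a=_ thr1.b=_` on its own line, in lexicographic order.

outcome vector order: (thr1.a,thr1.b)
|TSO outcomes| = 5

thr1.a=1 thr1.b=0
thr1.a=1 thr1.b=1
thr1.a=1 thr1.b=2
thr1.a=2 thr1.b=1
thr1.a=2 thr1.b=2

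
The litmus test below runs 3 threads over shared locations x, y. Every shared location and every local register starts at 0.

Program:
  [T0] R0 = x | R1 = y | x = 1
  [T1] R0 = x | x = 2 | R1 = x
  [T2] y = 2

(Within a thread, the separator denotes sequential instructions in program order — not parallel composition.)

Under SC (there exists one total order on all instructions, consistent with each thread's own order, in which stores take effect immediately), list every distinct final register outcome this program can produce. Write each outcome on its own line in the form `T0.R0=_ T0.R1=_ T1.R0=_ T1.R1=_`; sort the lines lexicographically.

T0.R0=0 T0.R1=0 T1.R0=0 T1.R1=1
T0.R0=0 T0.R1=0 T1.R0=0 T1.R1=2
T0.R0=0 T0.R1=0 T1.R0=1 T1.R1=2
T0.R0=0 T0.R1=2 T1.R0=0 T1.R1=1
T0.R0=0 T0.R1=2 T1.R0=0 T1.R1=2
T0.R0=0 T0.R1=2 T1.R0=1 T1.R1=2
T0.R0=2 T0.R1=0 T1.R0=0 T1.R1=1
T0.R0=2 T0.R1=0 T1.R0=0 T1.R1=2
T0.R0=2 T0.R1=2 T1.R0=0 T1.R1=1
T0.R0=2 T0.R1=2 T1.R0=0 T1.R1=2

outcome vector order: (T0.R0,T0.R1,T1.R0,T1.R1)
|SC outcomes| = 10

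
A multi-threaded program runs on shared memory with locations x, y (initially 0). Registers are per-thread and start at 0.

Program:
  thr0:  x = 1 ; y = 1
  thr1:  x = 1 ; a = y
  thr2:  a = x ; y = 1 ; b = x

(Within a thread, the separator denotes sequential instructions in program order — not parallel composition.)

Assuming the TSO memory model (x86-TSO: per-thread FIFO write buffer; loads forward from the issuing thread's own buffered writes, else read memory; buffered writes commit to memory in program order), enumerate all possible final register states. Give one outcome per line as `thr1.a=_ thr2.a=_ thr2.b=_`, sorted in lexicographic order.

outcome vector order: (thr1.a,thr2.a,thr2.b)
|TSO outcomes| = 6

thr1.a=0 thr2.a=0 thr2.b=0
thr1.a=0 thr2.a=0 thr2.b=1
thr1.a=0 thr2.a=1 thr2.b=1
thr1.a=1 thr2.a=0 thr2.b=0
thr1.a=1 thr2.a=0 thr2.b=1
thr1.a=1 thr2.a=1 thr2.b=1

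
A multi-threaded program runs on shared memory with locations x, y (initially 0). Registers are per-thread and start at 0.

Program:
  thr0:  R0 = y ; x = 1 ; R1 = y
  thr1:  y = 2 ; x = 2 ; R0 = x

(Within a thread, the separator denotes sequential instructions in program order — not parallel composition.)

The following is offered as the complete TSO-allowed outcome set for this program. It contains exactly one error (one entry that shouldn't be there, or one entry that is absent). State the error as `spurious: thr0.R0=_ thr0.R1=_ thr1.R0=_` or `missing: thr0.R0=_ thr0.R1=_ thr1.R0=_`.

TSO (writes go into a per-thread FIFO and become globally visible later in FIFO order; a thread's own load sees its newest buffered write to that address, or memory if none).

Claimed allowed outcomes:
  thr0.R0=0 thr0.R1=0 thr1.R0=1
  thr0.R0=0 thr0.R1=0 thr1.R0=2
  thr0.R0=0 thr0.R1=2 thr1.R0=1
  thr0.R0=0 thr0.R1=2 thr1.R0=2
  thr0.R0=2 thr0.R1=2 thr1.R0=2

missing: thr0.R0=2 thr0.R1=2 thr1.R0=1

outcome vector order: (thr0.R0,thr0.R1,thr1.R0)
TSO (6): <0 0 1> <0 0 2> <0 2 1> <0 2 2> <2 2 1> <2 2 2>
TSO∖claimed = {<2 2 1>}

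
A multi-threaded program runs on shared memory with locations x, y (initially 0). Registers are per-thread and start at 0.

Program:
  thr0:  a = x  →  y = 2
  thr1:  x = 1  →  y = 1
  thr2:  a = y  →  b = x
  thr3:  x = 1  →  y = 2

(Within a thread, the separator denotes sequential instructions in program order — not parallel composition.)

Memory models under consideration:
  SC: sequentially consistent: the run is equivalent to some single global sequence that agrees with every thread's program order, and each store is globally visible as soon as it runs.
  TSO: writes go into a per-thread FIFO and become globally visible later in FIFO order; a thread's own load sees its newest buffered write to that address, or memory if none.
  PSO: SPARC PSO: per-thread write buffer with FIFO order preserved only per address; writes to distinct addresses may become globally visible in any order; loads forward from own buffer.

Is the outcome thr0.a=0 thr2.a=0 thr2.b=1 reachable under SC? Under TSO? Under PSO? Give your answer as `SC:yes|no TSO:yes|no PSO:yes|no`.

SC:yes TSO:yes PSO:yes

outcome vector order: (thr0.a,thr2.a,thr2.b)
SC (9): (0,0,0), (0,0,1), (0,1,1), (0,2,0), (0,2,1), (1,0,0), (1,0,1), (1,1,1), (1,2,1)
TSO (9): (0,0,0), (0,0,1), (0,1,1), (0,2,0), (0,2,1), (1,0,0), (1,0,1), (1,1,1), (1,2,1)
PSO (12): (0,0,0), (0,0,1), (0,1,0), (0,1,1), (0,2,0), (0,2,1), (1,0,0), (1,0,1), (1,1,0), (1,1,1), (1,2,0), (1,2,1)
target (0,0,1) ∈ {SC,TSO,PSO}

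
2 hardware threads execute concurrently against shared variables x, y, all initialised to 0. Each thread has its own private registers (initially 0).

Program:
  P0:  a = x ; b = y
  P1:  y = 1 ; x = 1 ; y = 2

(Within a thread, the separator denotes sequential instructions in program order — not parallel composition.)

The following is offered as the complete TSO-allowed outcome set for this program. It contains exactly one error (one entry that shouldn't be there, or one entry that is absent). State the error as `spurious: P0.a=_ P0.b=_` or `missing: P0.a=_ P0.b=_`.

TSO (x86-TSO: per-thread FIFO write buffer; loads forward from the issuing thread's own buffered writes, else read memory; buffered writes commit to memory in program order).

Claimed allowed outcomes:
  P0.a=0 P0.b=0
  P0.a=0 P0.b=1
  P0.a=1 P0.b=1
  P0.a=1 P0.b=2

missing: P0.a=0 P0.b=2

outcome vector order: (P0.a,P0.b)
under TSO → 0/0, 0/1, 0/2, 1/1, 1/2
TSO∖claimed = {0/2}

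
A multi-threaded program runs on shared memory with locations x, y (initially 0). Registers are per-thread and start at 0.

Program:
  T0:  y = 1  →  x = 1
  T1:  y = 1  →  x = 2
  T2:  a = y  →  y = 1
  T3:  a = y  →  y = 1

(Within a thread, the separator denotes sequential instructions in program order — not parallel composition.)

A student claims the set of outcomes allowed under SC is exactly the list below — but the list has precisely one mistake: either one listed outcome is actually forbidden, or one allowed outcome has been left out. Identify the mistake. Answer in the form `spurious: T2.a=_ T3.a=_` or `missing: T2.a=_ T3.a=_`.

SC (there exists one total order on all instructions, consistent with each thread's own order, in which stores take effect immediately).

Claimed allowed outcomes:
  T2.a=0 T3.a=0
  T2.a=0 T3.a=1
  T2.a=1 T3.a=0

outcome vector order: (T2.a,T3.a)
under SC → 0/0, 0/1, 1/0, 1/1
SC∖claimed = {1/1}

missing: T2.a=1 T3.a=1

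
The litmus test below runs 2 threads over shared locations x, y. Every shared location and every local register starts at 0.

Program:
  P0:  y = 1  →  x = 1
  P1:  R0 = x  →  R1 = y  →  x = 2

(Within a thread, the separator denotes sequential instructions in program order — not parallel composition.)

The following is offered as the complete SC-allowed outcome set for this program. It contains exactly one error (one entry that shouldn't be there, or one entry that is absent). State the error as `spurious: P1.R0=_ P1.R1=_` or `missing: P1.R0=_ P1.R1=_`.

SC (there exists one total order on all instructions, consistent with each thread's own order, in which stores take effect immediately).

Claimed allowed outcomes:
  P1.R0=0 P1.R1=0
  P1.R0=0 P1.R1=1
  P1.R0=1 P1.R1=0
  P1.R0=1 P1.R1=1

outcome vector order: (P1.R0,P1.R1)
[SC] allowed = {00 01 11}
claimed∖SC = {10}

spurious: P1.R0=1 P1.R1=0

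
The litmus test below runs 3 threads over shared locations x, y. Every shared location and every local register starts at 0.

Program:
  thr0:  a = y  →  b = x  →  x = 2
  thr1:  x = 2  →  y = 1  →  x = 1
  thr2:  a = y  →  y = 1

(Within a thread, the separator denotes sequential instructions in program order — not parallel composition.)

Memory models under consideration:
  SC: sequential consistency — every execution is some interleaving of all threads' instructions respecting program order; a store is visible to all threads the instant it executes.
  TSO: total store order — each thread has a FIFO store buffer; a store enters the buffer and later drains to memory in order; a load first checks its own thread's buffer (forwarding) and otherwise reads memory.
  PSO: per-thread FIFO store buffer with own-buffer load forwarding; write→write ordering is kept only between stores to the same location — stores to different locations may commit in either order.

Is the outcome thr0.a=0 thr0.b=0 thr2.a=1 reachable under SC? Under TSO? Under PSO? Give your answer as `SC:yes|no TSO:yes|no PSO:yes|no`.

SC:yes TSO:yes PSO:yes

outcome vector order: (thr0.a,thr0.b,thr2.a)
under SC → 0/0/0; 0/0/1; 0/1/0; 0/1/1; 0/2/0; 0/2/1; 1/0/0; 1/1/0; 1/1/1; 1/2/0; 1/2/1
under TSO → 0/0/0; 0/0/1; 0/1/0; 0/1/1; 0/2/0; 0/2/1; 1/0/0; 1/1/0; 1/1/1; 1/2/0; 1/2/1
under PSO → 0/0/0; 0/0/1; 0/1/0; 0/1/1; 0/2/0; 0/2/1; 1/0/0; 1/0/1; 1/1/0; 1/1/1; 1/2/0; 1/2/1
target 0/0/1 ∈ {SC,TSO,PSO}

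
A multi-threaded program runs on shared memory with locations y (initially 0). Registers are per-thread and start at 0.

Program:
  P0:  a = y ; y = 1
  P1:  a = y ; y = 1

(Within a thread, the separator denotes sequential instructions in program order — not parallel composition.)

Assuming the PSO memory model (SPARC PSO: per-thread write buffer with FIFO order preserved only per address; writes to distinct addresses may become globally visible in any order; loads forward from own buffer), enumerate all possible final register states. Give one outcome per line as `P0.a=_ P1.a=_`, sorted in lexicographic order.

outcome vector order: (P0.a,P1.a)
|PSO outcomes| = 3

P0.a=0 P1.a=0
P0.a=0 P1.a=1
P0.a=1 P1.a=0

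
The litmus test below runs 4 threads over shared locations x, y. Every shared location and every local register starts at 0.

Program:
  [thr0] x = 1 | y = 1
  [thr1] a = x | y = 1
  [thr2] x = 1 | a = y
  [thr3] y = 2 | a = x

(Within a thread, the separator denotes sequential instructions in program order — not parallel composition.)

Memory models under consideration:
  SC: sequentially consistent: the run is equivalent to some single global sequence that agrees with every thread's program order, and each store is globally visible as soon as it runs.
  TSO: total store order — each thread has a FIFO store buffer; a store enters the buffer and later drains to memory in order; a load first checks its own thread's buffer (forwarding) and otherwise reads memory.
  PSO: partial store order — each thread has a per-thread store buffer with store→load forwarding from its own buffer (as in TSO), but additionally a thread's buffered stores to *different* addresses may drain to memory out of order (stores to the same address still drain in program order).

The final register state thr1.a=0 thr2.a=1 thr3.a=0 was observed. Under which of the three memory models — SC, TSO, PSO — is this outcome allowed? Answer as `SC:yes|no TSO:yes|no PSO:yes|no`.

outcome vector order: (thr1.a,thr2.a,thr3.a)
SC (10): 0/0/1, 0/1/0, 0/1/1, 0/2/0, 0/2/1, 1/0/1, 1/1/0, 1/1/1, 1/2/0, 1/2/1
TSO (12): 0/0/0, 0/0/1, 0/1/0, 0/1/1, 0/2/0, 0/2/1, 1/0/0, 1/0/1, 1/1/0, 1/1/1, 1/2/0, 1/2/1
PSO (12): 0/0/0, 0/0/1, 0/1/0, 0/1/1, 0/2/0, 0/2/1, 1/0/0, 1/0/1, 1/1/0, 1/1/1, 1/2/0, 1/2/1
target 0/1/0 ∈ {SC,TSO,PSO}

SC:yes TSO:yes PSO:yes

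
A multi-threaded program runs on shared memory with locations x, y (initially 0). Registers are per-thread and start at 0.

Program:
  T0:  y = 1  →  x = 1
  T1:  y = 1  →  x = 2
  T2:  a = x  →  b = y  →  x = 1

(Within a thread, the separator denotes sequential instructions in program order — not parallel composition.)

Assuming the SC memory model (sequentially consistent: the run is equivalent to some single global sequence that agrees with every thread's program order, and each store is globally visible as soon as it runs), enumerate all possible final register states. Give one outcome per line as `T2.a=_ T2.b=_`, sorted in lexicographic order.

T2.a=0 T2.b=0
T2.a=0 T2.b=1
T2.a=1 T2.b=1
T2.a=2 T2.b=1

outcome vector order: (T2.a,T2.b)
|SC outcomes| = 4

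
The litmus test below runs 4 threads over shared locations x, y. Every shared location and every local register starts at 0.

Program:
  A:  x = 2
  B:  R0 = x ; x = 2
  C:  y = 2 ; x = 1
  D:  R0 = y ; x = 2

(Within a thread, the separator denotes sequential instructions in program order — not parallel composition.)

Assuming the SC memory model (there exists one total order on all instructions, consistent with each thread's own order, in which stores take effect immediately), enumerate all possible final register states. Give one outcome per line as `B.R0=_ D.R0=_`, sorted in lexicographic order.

B.R0=0 D.R0=0
B.R0=0 D.R0=2
B.R0=1 D.R0=0
B.R0=1 D.R0=2
B.R0=2 D.R0=0
B.R0=2 D.R0=2

outcome vector order: (B.R0,D.R0)
|SC outcomes| = 6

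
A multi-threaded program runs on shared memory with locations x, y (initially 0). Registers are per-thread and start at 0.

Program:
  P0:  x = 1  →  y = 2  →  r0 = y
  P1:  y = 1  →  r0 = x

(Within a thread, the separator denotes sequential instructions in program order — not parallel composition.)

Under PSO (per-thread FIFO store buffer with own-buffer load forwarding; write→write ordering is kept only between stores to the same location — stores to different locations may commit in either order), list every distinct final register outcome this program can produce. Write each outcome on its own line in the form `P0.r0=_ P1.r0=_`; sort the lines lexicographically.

P0.r0=1 P1.r0=0
P0.r0=1 P1.r0=1
P0.r0=2 P1.r0=0
P0.r0=2 P1.r0=1

outcome vector order: (P0.r0,P1.r0)
|PSO outcomes| = 4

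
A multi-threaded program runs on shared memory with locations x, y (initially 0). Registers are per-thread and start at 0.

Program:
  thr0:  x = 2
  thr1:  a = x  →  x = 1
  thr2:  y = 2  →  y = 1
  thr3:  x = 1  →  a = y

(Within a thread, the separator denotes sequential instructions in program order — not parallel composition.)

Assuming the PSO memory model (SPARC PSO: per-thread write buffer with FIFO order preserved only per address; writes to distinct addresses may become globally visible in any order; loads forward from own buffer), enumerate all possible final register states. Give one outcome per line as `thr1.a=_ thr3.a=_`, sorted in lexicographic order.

thr1.a=0 thr3.a=0
thr1.a=0 thr3.a=1
thr1.a=0 thr3.a=2
thr1.a=1 thr3.a=0
thr1.a=1 thr3.a=1
thr1.a=1 thr3.a=2
thr1.a=2 thr3.a=0
thr1.a=2 thr3.a=1
thr1.a=2 thr3.a=2

outcome vector order: (thr1.a,thr3.a)
|PSO outcomes| = 9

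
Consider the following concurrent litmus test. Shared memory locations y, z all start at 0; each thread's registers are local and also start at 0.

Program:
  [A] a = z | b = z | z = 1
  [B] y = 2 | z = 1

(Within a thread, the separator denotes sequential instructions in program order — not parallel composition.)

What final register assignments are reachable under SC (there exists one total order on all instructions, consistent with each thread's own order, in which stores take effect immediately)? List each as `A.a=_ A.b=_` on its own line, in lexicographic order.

A.a=0 A.b=0
A.a=0 A.b=1
A.a=1 A.b=1

outcome vector order: (A.a,A.b)
|SC outcomes| = 3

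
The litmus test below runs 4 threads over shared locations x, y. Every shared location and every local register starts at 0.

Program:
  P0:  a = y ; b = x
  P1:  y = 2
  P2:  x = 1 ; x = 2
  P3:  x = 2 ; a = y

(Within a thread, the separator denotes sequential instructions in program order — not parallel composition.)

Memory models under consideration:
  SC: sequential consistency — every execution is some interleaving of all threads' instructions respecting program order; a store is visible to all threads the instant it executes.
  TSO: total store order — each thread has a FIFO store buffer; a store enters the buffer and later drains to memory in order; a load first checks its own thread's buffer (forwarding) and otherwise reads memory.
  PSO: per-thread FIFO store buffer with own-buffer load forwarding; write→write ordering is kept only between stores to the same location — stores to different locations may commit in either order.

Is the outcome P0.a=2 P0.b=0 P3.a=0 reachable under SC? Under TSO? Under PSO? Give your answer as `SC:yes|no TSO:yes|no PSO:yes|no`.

SC:no TSO:yes PSO:yes

outcome vector order: (P0.a,P0.b,P3.a)
SC (11): 000; 002; 010; 012; 020; 022; 202; 210; 212; 220; 222
TSO (12): 000; 002; 010; 012; 020; 022; 200; 202; 210; 212; 220; 222
PSO (12): 000; 002; 010; 012; 020; 022; 200; 202; 210; 212; 220; 222
target 200 ∈ {TSO,PSO}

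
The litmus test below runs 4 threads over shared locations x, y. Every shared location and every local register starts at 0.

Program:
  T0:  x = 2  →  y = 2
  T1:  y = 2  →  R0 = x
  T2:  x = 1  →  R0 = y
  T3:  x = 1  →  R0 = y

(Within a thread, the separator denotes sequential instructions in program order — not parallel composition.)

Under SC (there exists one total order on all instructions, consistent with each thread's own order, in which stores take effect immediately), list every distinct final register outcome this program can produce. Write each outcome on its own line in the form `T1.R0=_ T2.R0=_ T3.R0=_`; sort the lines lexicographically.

outcome vector order: (T1.R0,T2.R0,T3.R0)
|SC outcomes| = 9

T1.R0=0 T2.R0=2 T3.R0=2
T1.R0=1 T2.R0=0 T3.R0=0
T1.R0=1 T2.R0=0 T3.R0=2
T1.R0=1 T2.R0=2 T3.R0=0
T1.R0=1 T2.R0=2 T3.R0=2
T1.R0=2 T2.R0=0 T3.R0=0
T1.R0=2 T2.R0=0 T3.R0=2
T1.R0=2 T2.R0=2 T3.R0=0
T1.R0=2 T2.R0=2 T3.R0=2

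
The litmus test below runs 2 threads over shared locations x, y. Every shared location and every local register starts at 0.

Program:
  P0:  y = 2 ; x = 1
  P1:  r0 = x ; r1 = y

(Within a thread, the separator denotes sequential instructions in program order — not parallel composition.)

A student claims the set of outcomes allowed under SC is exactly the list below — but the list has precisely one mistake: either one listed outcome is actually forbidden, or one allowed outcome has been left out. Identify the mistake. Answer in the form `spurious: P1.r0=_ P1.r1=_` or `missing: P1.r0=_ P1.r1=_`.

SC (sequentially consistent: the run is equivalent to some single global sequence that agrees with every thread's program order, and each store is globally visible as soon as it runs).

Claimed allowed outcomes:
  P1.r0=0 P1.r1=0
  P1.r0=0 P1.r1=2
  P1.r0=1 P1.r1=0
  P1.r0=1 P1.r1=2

spurious: P1.r0=1 P1.r1=0

outcome vector order: (P1.r0,P1.r1)
[SC] allowed = {<0 0>, <0 2>, <1 2>}
claimed∖SC = {<1 0>}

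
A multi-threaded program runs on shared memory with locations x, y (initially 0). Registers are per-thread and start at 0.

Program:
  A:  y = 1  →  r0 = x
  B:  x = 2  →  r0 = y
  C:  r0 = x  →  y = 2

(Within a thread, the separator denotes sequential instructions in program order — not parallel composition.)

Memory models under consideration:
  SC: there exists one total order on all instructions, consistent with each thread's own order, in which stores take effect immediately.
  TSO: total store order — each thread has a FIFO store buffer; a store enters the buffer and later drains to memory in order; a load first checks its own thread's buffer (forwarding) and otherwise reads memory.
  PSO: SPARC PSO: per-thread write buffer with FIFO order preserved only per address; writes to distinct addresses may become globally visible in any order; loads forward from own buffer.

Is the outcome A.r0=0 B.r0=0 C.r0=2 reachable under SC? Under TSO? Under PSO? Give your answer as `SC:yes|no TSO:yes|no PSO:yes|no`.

SC:no TSO:yes PSO:yes

outcome vector order: (A.r0,B.r0,C.r0)
[SC] allowed = {0/1/0 0/1/2 0/2/0 0/2/2 2/0/0 2/0/2 2/1/0 2/1/2 2/2/0 2/2/2}
[TSO] allowed = {0/0/0 0/0/2 0/1/0 0/1/2 0/2/0 0/2/2 2/0/0 2/0/2 2/1/0 2/1/2 2/2/0 2/2/2}
[PSO] allowed = {0/0/0 0/0/2 0/1/0 0/1/2 0/2/0 0/2/2 2/0/0 2/0/2 2/1/0 2/1/2 2/2/0 2/2/2}
target 0/0/2 ∈ {TSO,PSO}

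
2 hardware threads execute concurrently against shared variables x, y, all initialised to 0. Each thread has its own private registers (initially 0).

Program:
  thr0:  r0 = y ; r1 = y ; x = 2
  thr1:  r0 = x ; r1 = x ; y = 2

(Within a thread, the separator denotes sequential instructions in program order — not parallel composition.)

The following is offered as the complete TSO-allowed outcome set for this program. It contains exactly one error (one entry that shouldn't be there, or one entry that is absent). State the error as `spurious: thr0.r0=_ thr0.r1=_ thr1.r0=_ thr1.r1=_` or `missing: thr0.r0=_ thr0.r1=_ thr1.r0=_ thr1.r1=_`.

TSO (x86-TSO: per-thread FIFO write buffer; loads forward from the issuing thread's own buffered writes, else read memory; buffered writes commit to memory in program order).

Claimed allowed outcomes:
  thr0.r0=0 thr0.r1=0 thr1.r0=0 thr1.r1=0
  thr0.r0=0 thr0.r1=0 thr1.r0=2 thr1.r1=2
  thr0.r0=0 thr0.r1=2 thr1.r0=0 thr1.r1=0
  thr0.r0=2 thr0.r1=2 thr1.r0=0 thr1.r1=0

outcome vector order: (thr0.r0,thr0.r1,thr1.r0,thr1.r1)
under TSO → 0000; 0002; 0022; 0200; 2200
TSO∖claimed = {0002}

missing: thr0.r0=0 thr0.r1=0 thr1.r0=0 thr1.r1=2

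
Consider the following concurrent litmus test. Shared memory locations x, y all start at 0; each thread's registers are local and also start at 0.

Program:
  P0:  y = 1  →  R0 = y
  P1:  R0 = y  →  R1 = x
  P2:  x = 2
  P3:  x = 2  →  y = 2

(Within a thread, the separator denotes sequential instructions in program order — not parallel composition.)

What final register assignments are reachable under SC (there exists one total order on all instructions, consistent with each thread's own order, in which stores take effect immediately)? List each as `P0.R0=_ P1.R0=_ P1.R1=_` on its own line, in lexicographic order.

outcome vector order: (P0.R0,P1.R0,P1.R1)
|SC outcomes| = 10

P0.R0=1 P1.R0=0 P1.R1=0
P0.R0=1 P1.R0=0 P1.R1=2
P0.R0=1 P1.R0=1 P1.R1=0
P0.R0=1 P1.R0=1 P1.R1=2
P0.R0=1 P1.R0=2 P1.R1=2
P0.R0=2 P1.R0=0 P1.R1=0
P0.R0=2 P1.R0=0 P1.R1=2
P0.R0=2 P1.R0=1 P1.R1=0
P0.R0=2 P1.R0=1 P1.R1=2
P0.R0=2 P1.R0=2 P1.R1=2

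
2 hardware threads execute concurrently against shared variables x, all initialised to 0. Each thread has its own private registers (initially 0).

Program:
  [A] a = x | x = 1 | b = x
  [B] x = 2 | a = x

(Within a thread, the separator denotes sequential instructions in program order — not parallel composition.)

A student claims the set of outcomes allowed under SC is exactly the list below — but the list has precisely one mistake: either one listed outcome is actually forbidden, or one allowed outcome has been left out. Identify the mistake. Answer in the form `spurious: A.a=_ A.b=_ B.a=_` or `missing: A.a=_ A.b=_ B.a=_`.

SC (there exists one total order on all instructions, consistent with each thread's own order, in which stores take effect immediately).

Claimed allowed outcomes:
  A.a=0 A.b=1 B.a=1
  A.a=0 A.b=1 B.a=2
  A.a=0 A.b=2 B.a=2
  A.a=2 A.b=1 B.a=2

missing: A.a=2 A.b=1 B.a=1

outcome vector order: (A.a,A.b,B.a)
under SC → (0,1,1), (0,1,2), (0,2,2), (2,1,1), (2,1,2)
SC∖claimed = {(2,1,1)}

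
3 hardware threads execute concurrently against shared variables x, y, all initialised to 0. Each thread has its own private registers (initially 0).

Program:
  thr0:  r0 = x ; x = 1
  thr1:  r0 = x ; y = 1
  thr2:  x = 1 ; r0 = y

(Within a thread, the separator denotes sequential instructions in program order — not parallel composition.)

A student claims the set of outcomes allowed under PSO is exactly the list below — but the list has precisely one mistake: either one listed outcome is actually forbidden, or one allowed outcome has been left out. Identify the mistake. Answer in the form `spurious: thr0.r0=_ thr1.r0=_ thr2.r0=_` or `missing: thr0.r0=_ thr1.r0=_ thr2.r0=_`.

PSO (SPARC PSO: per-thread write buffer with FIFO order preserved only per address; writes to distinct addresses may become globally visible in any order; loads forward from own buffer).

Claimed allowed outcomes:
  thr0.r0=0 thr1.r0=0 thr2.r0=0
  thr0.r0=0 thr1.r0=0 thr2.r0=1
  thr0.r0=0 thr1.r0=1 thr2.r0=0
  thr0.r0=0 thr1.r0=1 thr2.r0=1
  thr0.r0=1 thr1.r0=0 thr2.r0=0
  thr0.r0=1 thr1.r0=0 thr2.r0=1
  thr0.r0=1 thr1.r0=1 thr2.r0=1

missing: thr0.r0=1 thr1.r0=1 thr2.r0=0

outcome vector order: (thr0.r0,thr1.r0,thr2.r0)
PSO: 8 outcomes — {0/0/0, 0/0/1, 0/1/0, 0/1/1, 1/0/0, 1/0/1, 1/1/0, 1/1/1}
PSO∖claimed = {1/1/0}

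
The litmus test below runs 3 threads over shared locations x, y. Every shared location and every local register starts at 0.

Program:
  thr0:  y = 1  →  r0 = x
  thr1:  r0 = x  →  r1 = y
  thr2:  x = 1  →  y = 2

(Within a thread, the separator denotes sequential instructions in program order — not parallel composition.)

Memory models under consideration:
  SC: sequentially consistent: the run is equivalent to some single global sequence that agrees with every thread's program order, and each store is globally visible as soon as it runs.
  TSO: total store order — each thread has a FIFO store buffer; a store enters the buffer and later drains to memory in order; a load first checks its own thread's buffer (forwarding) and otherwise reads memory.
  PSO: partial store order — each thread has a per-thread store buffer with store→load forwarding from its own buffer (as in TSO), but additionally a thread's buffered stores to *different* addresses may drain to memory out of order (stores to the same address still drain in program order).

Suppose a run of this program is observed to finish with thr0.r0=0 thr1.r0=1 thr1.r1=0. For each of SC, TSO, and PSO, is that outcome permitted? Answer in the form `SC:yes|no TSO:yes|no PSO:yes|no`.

outcome vector order: (thr0.r0,thr1.r0,thr1.r1)
under SC → 0/0/0 0/0/1 0/0/2 0/1/1 0/1/2 1/0/0 1/0/1 1/0/2 1/1/0 1/1/1 1/1/2
under TSO → 0/0/0 0/0/1 0/0/2 0/1/0 0/1/1 0/1/2 1/0/0 1/0/1 1/0/2 1/1/0 1/1/1 1/1/2
under PSO → 0/0/0 0/0/1 0/0/2 0/1/0 0/1/1 0/1/2 1/0/0 1/0/1 1/0/2 1/1/0 1/1/1 1/1/2
target 0/1/0 ∈ {TSO,PSO}

SC:no TSO:yes PSO:yes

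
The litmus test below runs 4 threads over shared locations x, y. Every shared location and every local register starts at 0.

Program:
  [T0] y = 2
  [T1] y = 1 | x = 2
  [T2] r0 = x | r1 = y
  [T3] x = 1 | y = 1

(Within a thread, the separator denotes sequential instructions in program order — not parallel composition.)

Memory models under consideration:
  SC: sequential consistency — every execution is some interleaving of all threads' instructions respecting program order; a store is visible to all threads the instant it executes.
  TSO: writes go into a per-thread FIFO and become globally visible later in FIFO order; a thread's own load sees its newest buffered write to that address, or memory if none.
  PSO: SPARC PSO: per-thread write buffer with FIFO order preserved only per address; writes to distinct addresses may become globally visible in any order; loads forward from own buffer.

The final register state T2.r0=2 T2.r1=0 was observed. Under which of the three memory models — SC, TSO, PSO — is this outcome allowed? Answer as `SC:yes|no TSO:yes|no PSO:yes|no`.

outcome vector order: (T2.r0,T2.r1)
SC (8): (0,0) (0,1) (0,2) (1,0) (1,1) (1,2) (2,1) (2,2)
TSO (8): (0,0) (0,1) (0,2) (1,0) (1,1) (1,2) (2,1) (2,2)
PSO (9): (0,0) (0,1) (0,2) (1,0) (1,1) (1,2) (2,0) (2,1) (2,2)
target (2,0) ∈ {PSO}

SC:no TSO:no PSO:yes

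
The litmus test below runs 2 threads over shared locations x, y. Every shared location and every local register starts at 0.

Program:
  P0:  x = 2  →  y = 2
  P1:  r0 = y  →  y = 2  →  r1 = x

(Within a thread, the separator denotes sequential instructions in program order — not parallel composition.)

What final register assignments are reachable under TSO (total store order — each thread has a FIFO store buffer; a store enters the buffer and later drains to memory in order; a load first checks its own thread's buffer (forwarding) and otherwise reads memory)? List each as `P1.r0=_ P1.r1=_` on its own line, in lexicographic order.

outcome vector order: (P1.r0,P1.r1)
|TSO outcomes| = 3

P1.r0=0 P1.r1=0
P1.r0=0 P1.r1=2
P1.r0=2 P1.r1=2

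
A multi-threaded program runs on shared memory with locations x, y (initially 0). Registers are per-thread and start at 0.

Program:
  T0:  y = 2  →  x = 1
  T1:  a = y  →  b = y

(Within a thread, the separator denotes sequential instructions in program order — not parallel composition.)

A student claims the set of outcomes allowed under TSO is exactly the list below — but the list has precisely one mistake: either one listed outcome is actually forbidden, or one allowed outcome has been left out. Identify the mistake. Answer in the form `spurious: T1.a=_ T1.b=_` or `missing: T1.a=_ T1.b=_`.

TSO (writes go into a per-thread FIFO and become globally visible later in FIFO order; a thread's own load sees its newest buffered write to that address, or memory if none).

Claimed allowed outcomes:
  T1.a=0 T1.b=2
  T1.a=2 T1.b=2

outcome vector order: (T1.a,T1.b)
TSO: 3 outcomes — {0/0; 0/2; 2/2}
TSO∖claimed = {0/0}

missing: T1.a=0 T1.b=0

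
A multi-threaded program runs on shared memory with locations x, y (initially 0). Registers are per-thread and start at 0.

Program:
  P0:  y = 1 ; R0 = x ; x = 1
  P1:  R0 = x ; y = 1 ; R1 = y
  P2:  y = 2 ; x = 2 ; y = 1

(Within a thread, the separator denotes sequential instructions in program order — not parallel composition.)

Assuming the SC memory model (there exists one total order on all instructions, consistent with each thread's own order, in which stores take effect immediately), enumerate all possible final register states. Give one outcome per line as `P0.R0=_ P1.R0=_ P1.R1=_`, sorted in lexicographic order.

P0.R0=0 P1.R0=0 P1.R1=1
P0.R0=0 P1.R0=0 P1.R1=2
P0.R0=0 P1.R0=1 P1.R1=1
P0.R0=0 P1.R0=1 P1.R1=2
P0.R0=0 P1.R0=2 P1.R1=1
P0.R0=2 P1.R0=0 P1.R1=1
P0.R0=2 P1.R0=0 P1.R1=2
P0.R0=2 P1.R0=1 P1.R1=1
P0.R0=2 P1.R0=2 P1.R1=1

outcome vector order: (P0.R0,P1.R0,P1.R1)
|SC outcomes| = 9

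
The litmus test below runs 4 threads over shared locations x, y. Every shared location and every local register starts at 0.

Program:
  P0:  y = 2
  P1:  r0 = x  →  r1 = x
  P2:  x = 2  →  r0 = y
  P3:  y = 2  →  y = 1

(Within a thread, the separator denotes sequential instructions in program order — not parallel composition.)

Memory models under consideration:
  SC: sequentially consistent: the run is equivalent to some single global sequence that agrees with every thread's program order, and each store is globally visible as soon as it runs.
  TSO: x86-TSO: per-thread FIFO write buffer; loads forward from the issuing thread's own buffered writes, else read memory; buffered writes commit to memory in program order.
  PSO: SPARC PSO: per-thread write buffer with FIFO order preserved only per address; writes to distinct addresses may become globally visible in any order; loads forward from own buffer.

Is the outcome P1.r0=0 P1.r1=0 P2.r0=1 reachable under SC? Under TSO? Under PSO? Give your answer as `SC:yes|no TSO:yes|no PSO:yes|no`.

SC:yes TSO:yes PSO:yes

outcome vector order: (P1.r0,P1.r1,P2.r0)
SC (9): <0 0 0>, <0 0 1>, <0 0 2>, <0 2 0>, <0 2 1>, <0 2 2>, <2 2 0>, <2 2 1>, <2 2 2>
TSO (9): <0 0 0>, <0 0 1>, <0 0 2>, <0 2 0>, <0 2 1>, <0 2 2>, <2 2 0>, <2 2 1>, <2 2 2>
PSO (9): <0 0 0>, <0 0 1>, <0 0 2>, <0 2 0>, <0 2 1>, <0 2 2>, <2 2 0>, <2 2 1>, <2 2 2>
target <0 0 1> ∈ {SC,TSO,PSO}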